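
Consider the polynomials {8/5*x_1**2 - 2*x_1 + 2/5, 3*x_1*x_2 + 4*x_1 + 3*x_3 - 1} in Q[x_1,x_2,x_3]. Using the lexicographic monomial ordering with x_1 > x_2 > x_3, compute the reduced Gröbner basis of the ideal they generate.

f_1 = 8/5*x_1**2 - 2*x_1 + 2/5, LT = x_1**2.
f_2 = 3*x_1*x_2 + 4*x_1 + 3*x_3 - 1, LT = x_1*x_2.

S(f_1,f_2): lcm = x_1**2*x_2. S = -4/3*x_1**2 - 5/4*x_1*x_2 - x_1*x_3 + 1/3*x_1 + 1/4*x_2.
  leading term x_1**2: subtract (-5/6)·f_1 from -4/3*x_1**2 - 5/4*x_1*x_2 - x_1*x_3 + 1/3*x_1 + 1/4*x_2 → -5/4*x_1*x_2 - x_1*x_3 - 4/3*x_1 + 1/4*x_2 + 1/3
  leading term x_1*x_2: subtract (-5/12)·f_2 from -5/4*x_1*x_2 - x_1*x_3 - 4/3*x_1 + 1/4*x_2 + 1/3 → -x_1*x_3 + 1/3*x_1 + 1/4*x_2 + 5/4*x_3 - 1/12
  leading term x_1*x_3: no divisor's leading term divides it; move -x_1*x_3 to the remainder.
  leading term x_1: no divisor's leading term divides it; move 1/3*x_1 to the remainder.
  leading term x_2: no divisor's leading term divides it; move 1/4*x_2 to the remainder.
  leading term x_3: no divisor's leading term divides it; move 5/4*x_3 to the remainder.
  leading term 1: no divisor's leading term divides it; move -1/12 to the remainder.
  remainder -x_1*x_3 + 1/3*x_1 + 1/4*x_2 + 5/4*x_3 - 1/12 ≠ 0; add g_3 = -x_1*x_3 + 1/3*x_1 + 1/4*x_2 + 5/4*x_3 - 1/12 to the basis.

S(f_2,g_3): lcm = x_1*x_2*x_3. S = 1/3*x_1*x_2 + 4/3*x_1*x_3 + 1/4*x_2**2 + 5/4*x_2*x_3 - 1/12*x_2 + x_3**2 - 1/3*x_3.
  leading term x_1*x_2: subtract (1/9)·f_2 from 1/3*x_1*x_2 + 4/3*x_1*x_3 + 1/4*x_2**2 + 5/4*x_2*x_3 - 1/12*x_2 + x_3**2 - 1/3*x_3 → 4/3*x_1*x_3 - 4/9*x_1 + 1/4*x_2**2 + 5/4*x_2*x_3 - 1/12*x_2 + x_3**2 - 2/3*x_3 + 1/9
  leading term x_1*x_3: subtract (-4/3)·g_3 from 4/3*x_1*x_3 - 4/9*x_1 + 1/4*x_2**2 + 5/4*x_2*x_3 - 1/12*x_2 + x_3**2 - 2/3*x_3 + 1/9 → 1/4*x_2**2 + 5/4*x_2*x_3 + 1/4*x_2 + x_3**2 + x_3
  leading term x_2**2: no divisor's leading term divides it; move 1/4*x_2**2 to the remainder.
  leading term x_2*x_3: no divisor's leading term divides it; move 5/4*x_2*x_3 to the remainder.
  leading term x_2: no divisor's leading term divides it; move 1/4*x_2 to the remainder.
  leading term x_3**2: no divisor's leading term divides it; move x_3**2 to the remainder.
  leading term x_3: no divisor's leading term divides it; move x_3 to the remainder.
  remainder 1/4*x_2**2 + 5/4*x_2*x_3 + 1/4*x_2 + x_3**2 + x_3 ≠ 0; add g_4 = 1/4*x_2**2 + 5/4*x_2*x_3 + 1/4*x_2 + x_3**2 + x_3 to the basis.

The other S-polynomials (S(f_1,g_3), S(f_1,g_4), S(f_2,g_4), S(g_3,g_4)) all reduce to 0 modulo the current basis, so we have a Gröbner basis.

G = {x_1**2 - 5/4*x_1 + 1/4, x_1*x_2 + 4/3*x_1 + x_3 - 1/3, x_1*x_3 - 1/3*x_1 - 1/4*x_2 - 5/4*x_3 + 1/12, x_2**2 + 5*x_2*x_3 + x_2 + 4*x_3**2 + 4*x_3}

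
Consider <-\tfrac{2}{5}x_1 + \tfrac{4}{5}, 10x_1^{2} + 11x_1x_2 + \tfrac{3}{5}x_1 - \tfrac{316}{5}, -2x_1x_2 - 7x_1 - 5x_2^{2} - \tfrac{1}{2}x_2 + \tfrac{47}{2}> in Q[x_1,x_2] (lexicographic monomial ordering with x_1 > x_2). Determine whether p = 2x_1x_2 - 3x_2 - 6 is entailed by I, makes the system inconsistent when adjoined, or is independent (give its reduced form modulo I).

Adjoining 2x_1x_2 - 3x_2 - 6 makes the ideal the whole ring: the system is inconsistent.

First compute the reduced Gröbner basis of I by Buchberger's algorithm.
f_1 = -\tfrac{2}{5}x_1 + \tfrac{4}{5}, LT = x_1.
f_2 = 10x_1^{2} + 11x_1x_2 + \tfrac{3}{5}x_1 - \tfrac{316}{5}, LT = x_1^{2}.
f_3 = -2x_1x_2 - 7x_1 - 5x_2^{2} - \tfrac{1}{2}x_2 + \tfrac{47}{2}, LT = x_1x_2.

S(f_1,f_2): lcm = x_1^{2}. S = -\tfrac{11}{10}x_1x_2 - \tfrac{103}{50}x_1 + \tfrac{158}{25}.
  leading term x_1x_2: subtract (\tfrac{11}{4}x_2)·f_1 from -\tfrac{11}{10}x_1x_2 - \tfrac{103}{50}x_1 + \tfrac{158}{25} → -\tfrac{103}{50}x_1 - \tfrac{11}{5}x_2 + \tfrac{158}{25}
  leading term x_1: subtract (\tfrac{103}{20})·f_1 from -\tfrac{103}{50}x_1 - \tfrac{11}{5}x_2 + \tfrac{158}{25} → -\tfrac{11}{5}x_2 + \tfrac{11}{5}
  leading term x_2: no divisor's leading term divides it; move -\tfrac{11}{5}x_2 to the remainder.
  leading term 1: no divisor's leading term divides it; move \tfrac{11}{5} to the remainder.
  remainder -\tfrac{11}{5}x_2 + \tfrac{11}{5} ≠ 0; add h_4 = -\tfrac{11}{5}x_2 + \tfrac{11}{5} to the basis.

The other S-polynomials (S(f_1,f_3), S(f_2,f_3), S(f_1,h_4), S(f_2,h_4), S(f_3,h_4)) all reduce to 0 modulo the current basis, so we have a Gröbner basis.
Inter-reduce: drop elements whose leading term is divisible by another's, tail-reduce, and make monic.
Reduced Gröbner basis: {x_1 - 2, x_2 - 1}.
Label its elements g_1 = x_1 - 2, g_2 = x_2 - 1.

Reduce p = 2x_1x_2 - 3x_2 - 6 modulo G:
  leading term x_1x_2: subtract (2x_2)·g_1 from 2x_1x_2 - 3x_2 - 6 → x_2 - 6
  leading term x_2: subtract (1)·g_2 from x_2 - 6 → -5
  leading term 1: no divisor's leading term divides it; move -5 to the remainder.
  normal form = -5.
The normal form is nonzero, so p ∉ I. Since p minus its normal form lies in I, I + (p) = I + (r) where r = -5; decide whether this ideal is the whole ring.
Here r = -5 is a nonzero constant, hence a unit: 1 ∈ I + (p), the Gröbner basis of I + (p) is {1}, and the enlarged system has no common solution — adjoining p is inconsistent.

The remainder on division by a Gröbner basis is unique — it is the normal form.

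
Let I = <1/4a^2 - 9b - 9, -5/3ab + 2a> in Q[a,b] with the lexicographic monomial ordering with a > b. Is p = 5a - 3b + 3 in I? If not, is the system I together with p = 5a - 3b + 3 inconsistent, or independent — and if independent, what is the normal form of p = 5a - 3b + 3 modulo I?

First compute the reduced Gröbner basis of I by Buchberger's algorithm.
f_1 = 1/4a^2 - 9b - 9, LT = a^2.
f_2 = -5/3ab + 2a, LT = ab.

S(f_1,f_2): lcm = a^2b. S = 6/5a^2 - 36b^2 - 36b.
  leading term a^2: subtract (24/5)·f_1 from 6/5a^2 - 36b^2 - 36b → -36b^2 + 36/5b + 216/5
  leading term b^2: no divisor's leading term divides it; move -36b^2 to the remainder.
  leading term b: no divisor's leading term divides it; move 36/5b to the remainder.
  leading term 1: no divisor's leading term divides it; move 216/5 to the remainder.
  remainder -36b^2 + 36/5b + 216/5 ≠ 0; add h_3 = -36b^2 + 36/5b + 216/5 to the basis.

The other S-polynomials (S(f_1,h_3), S(f_2,h_3)) all reduce to 0 modulo the current basis, so we have a Gröbner basis.
Inter-reduce: drop elements whose leading term is divisible by another's, tail-reduce, and make monic.
Reduced Gröbner basis: {a^2 - 36b - 36, ab - 6/5a, b^2 - 1/5b - 6/5}.
Label its elements g_1 = a^2 - 36b - 36, g_2 = ab - 6/5a, g_3 = b^2 - 1/5b - 6/5.

Reduce p = 5a - 3b + 3 modulo G:
  leading term a: no divisor's leading term divides it; move 5a to the remainder.
  leading term b: no divisor's leading term divides it; move -3b to the remainder.
  leading term 1: no divisor's leading term divides it; move 3 to the remainder.
  normal form = 5a - 3b + 3.
The normal form is nonzero, so p ∉ I. Since p minus its normal form lies in I, I + (p) = I + (r) where r = 5a - 3b + 3; decide whether this ideal is the whole ring.
Run Buchberger on G together with r (pairs among the g_i already reduce to 0 since G is a Gröbner basis):
g_1 = a^2 - 36b - 36, LT = a^2.
g_2 = ab - 6/5a, LT = ab.
g_3 = b^2 - 1/5b - 6/5, LT = b^2.
r = 5a - 3b + 3, LT = a.

S(g_1,r): lcm = a^2. S = 3/5ab - 3/5a - 36b - 36.
  leading term ab: subtract (3/5)·g_2 from 3/5ab - 3/5a - 36b - 36 → 3/25a - 36b - 36
  leading term a: subtract (3/125)·r from 3/25a - 36b - 36 → -4491/125b - 4509/125
  leading term b: no divisor's leading term divides it; move -4491/125b to the remainder.
  leading term 1: no divisor's leading term divides it; move -4509/125 to the remainder.
  remainder -4491/125b - 4509/125 ≠ 0; add m_5 = -4491/125b - 4509/125 to the basis.

S(g_2,r): lcm = ab. S = -6/5a + 3/5b^2 - 3/5b.
  leading term a: subtract (-6/25)·r from -6/5a + 3/5b^2 - 3/5b → 3/5b^2 - 33/25b + 18/25
  leading term b^2: subtract (3/5)·g_3 from 3/5b^2 - 33/25b + 18/25 → -6/5b + 36/25
  leading term b: subtract (50/1497)·m_5 from -6/5b + 36/25 → 32994/12475
  leading term 1: no divisor's leading term divides it; move 32994/12475 to the remainder.
  remainder 32994/12475 ≠ 0; add m_6 = 32994/12475 to the basis.

The other S-polynomials (S(g_1,g_2), S(g_1,g_3), S(g_2,g_3), S(g_3,r), S(g_1,m_5), S(g_2,m_5), S(g_3,m_5), S(r,m_5), S(g_1,m_6), S(g_2,m_6), S(g_3,m_6), S(r,m_6), S(m_5,m_6)) all reduce to 0 modulo the current basis, so we have a Gröbner basis.
Inter-reduce: drop elements whose leading term is divisible by another's, tail-reduce, and make monic.
Reduced Gröbner basis: {1}.
The reduced Gröbner basis of I + (p) is {1}: the ideal is the whole ring, so the enlarged system has no common solution — adjoining p is inconsistent.

Adjoining 5a - 3b + 3 makes the ideal the whole ring: the system is inconsistent.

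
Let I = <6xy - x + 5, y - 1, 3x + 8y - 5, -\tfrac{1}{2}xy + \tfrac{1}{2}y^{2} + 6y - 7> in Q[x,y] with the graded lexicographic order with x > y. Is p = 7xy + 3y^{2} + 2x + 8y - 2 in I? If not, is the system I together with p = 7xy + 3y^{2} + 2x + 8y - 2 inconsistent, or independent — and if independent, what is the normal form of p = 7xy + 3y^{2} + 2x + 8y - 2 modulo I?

First compute the reduced Gröbner basis of I by Buchberger's algorithm.
f_1 = 6xy - x + 5, LT = xy.
f_2 = y - 1, LT = y.
f_3 = 3x + 8y - 5, LT = x.
f_4 = -\tfrac{1}{2}xy + \tfrac{1}{2}y^{2} + 6y - 7, LT = xy.

S(f_1,f_2): lcm = xy. S = \tfrac{5}{6}x + \tfrac{5}{6}.
  leading term x: subtract (\tfrac{5}{18})·f_3 from \tfrac{5}{6}x + \tfrac{5}{6} → -\tfrac{20}{9}y + \tfrac{20}{9}
  leading term y: subtract (-\tfrac{20}{9})·f_2 from -\tfrac{20}{9}y + \tfrac{20}{9} → 0
  remainder 0.

S(f_1,f_3): lcm = xy. S = -\tfrac{8}{3}y^{2} - \tfrac{1}{6}x + \tfrac{5}{3}y + \tfrac{5}{6}.
  leading term y^{2}: subtract (-\tfrac{8}{3}y)·f_2 from -\tfrac{8}{3}y^{2} - \tfrac{1}{6}x + \tfrac{5}{3}y + \tfrac{5}{6} → -\tfrac{1}{6}x - y + \tfrac{5}{6}
  leading term x: subtract (-\tfrac{1}{18})·f_3 from -\tfrac{1}{6}x - y + \tfrac{5}{6} → -\tfrac{5}{9}y + \tfrac{5}{9}
  leading term y: subtract (-\tfrac{5}{9})·f_2 from -\tfrac{5}{9}y + \tfrac{5}{9} → 0
  remainder 0.

S(f_1,f_4): lcm = xy. S = y^{2} - \tfrac{1}{6}x + 12y - \tfrac{79}{6}.
  leading term y^{2}: subtract (y)·f_2 from y^{2} - \tfrac{1}{6}x + 12y - \tfrac{79}{6} → -\tfrac{1}{6}x + 13y - \tfrac{79}{6}
  leading term x: subtract (-\tfrac{1}{18})·f_3 from -\tfrac{1}{6}x + 13y - \tfrac{79}{6} → \tfrac{121}{9}y - \tfrac{121}{9}
  leading term y: subtract (\tfrac{121}{9})·f_2 from \tfrac{121}{9}y - \tfrac{121}{9} → 0
  remainder 0.

S(f_2,f_3): leading monomials are coprime, so the S-polynomial reduces to 0 (Buchberger's first criterion).
S(f_2,f_4): lcm = xy. S = y^{2} - x + 12y - 14.
  leading term y^{2}: subtract (y)·f_2 from y^{2} - x + 12y - 14 → -x + 13y - 14
  leading term x: subtract (-\tfrac{1}{3})·f_3 from -x + 13y - 14 → \tfrac{47}{3}y - \tfrac{47}{3}
  leading term y: subtract (\tfrac{47}{3})·f_2 from \tfrac{47}{3}y - \tfrac{47}{3} → 0
  remainder 0.

S(f_3,f_4): lcm = xy. S = \tfrac{11}{3}y^{2} + \tfrac{31}{3}y - 14.
  leading term y^{2}: subtract (\tfrac{11}{3}y)·f_2 from \tfrac{11}{3}y^{2} + \tfrac{31}{3}y - 14 → 14y - 14
  leading term y: subtract (14)·f_2 from 14y - 14 → 0
  remainder 0.

Every S-polynomial of the final basis reduces to 0, so we have a Gröbner basis.
Inter-reduce: drop elements whose leading term is divisible by another's, tail-reduce, and make monic.
Reduced Gröbner basis: {x + 1, y - 1}.
Label its elements g_1 = x + 1, g_2 = y - 1.

Reduce p = 7xy + 3y^{2} + 2x + 8y - 2 modulo G:
  leading term xy: subtract (7y)·g_1 from 7xy + 3y^{2} + 2x + 8y - 2 → 3y^{2} + 2x + y - 2
  leading term y^{2}: subtract (3y)·g_2 from 3y^{2} + 2x + y - 2 → 2x + 4y - 2
  leading term x: subtract (2)·g_1 from 2x + 4y - 2 → 4y - 4
  leading term y: subtract (4)·g_2 from 4y - 4 → 0
  normal form = 0.
Since the normal form is 0, p ∈ I.

Ideal membership is decidable via reduction modulo a Gröbner basis.

7xy + 3y^{2} + 2x + 8y - 2 lies in I (it reduces to 0).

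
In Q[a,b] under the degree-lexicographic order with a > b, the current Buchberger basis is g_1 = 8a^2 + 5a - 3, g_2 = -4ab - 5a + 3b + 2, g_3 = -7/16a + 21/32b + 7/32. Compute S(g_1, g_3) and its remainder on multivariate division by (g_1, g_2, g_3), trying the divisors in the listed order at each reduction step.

lcm(LM(g_1), LM(g_3)) = a^2.
S = (lcm/LT(g_1))·g_1 − (lcm/LT(g_3))·g_3 = 3/2ab + 9/8a - 3/8.
Reduce S modulo (g_1, g_2, g_3) in that order:
  leading term ab: subtract (-3/8)·g_2 from 3/2ab + 9/8a - 3/8 → -3/4a + 9/8b + 3/8
  leading term a: subtract (12/7)·g_3 from -3/4a + 9/8b + 3/8 → 0
The remainder is 0, so this S-polynomial contributes no new basis element.

S(g_1, g_3) = 3/2ab + 9/8a - 3/8; remainder on division = 0.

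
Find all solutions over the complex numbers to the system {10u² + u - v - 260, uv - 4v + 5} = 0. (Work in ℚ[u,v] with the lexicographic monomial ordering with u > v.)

{(5, -5), (-sqrt(8481)/20 - 11/20, -91/2 + sqrt(8481)/2), (-11/20 + sqrt(8481)/20, -sqrt(8481)/2 - 91/2)}

Compute a lex Gröbner basis by Buchberger's algorithm.
f_1 = 10u² + u - v - 260, LT = u².
f_2 = uv - 4v + 5, LT = uv.

S(f_1,f_2): lcm = u²v. S = 41/10uv - 5u - 1/10v² - 26v.
  leading term uv: subtract (41/10)·f_2 from 41/10uv - 5u - 1/10v² - 26v → -5u - 1/10v² - 48/5v - 41/2
  leading term u: no divisor's leading term divides it; move -5u to the remainder.
  leading term v²: no divisor's leading term divides it; move -1/10v² to the remainder.
  leading term v: no divisor's leading term divides it; move -48/5v to the remainder.
  leading term 1: no divisor's leading term divides it; move -41/2 to the remainder.
  remainder -5u - 1/10v² - 48/5v - 41/2 ≠ 0; add h_3 = -5u - 1/10v² - 48/5v - 41/2 to the basis.

S(f_1,h_3): lcm = u². S = -1/50uv² - 48/25uv - 4u - 1/10v - 26.
  leading term uv²: subtract (-1/50v)·f_2 from -1/50uv² - 48/25uv - 4u - 1/10v - 26 → -48/25uv - 4u - 2/25v² - 26
  leading term uv: subtract (-48/25)·f_2 from -48/25uv - 4u - 2/25v² - 26 → -4u - 2/25v² - 192/25v - 82/5
  leading term u: subtract (⅘)·h_3 from -4u - 2/25v² - 192/25v - 82/5 → 0
  remainder 0.

S(f_2,h_3): lcm = uv. S = -1/50v³ - 48/25v² - 81/10v + 5.
  leading term v³: no divisor's leading term divides it; move -1/50v³ to the remainder.
  leading term v²: no divisor's leading term divides it; move -48/25v² to the remainder.
  leading term v: no divisor's leading term divides it; move -81/10v to the remainder.
  leading term 1: no divisor's leading term divides it; move 5 to the remainder.
  remainder -1/50v³ - 48/25v² - 81/10v + 5 ≠ 0; add h_4 = -1/50v³ - 48/25v² - 81/10v + 5 to the basis.

S(f_1,h_4): leading monomials are coprime, so the S-polynomial reduces to 0 (Buchberger's first criterion).
S(f_2,h_4): lcm = uv³. S = -96uv² - 405uv + 250u - 4v³ + 5v².
  leading term uv²: subtract (-96v)·f_2 from -96uv² - 405uv + 250u - 4v³ + 5v² → -405uv + 250u - 4v³ - 379v² + 480v
  leading term uv: subtract (-405)·f_2 from -405uv + 250u - 4v³ - 379v² + 480v → 250u - 4v³ - 379v² - 1140v + 2025
  leading term u: subtract (-50)·h_3 from 250u - 4v³ - 379v² - 1140v + 2025 → -4v³ - 384v² - 1620v + 1000
  leading term v³: subtract (200)·h_4 from -4v³ - 384v² - 1620v + 1000 → 0
  remainder 0.

S(h_3,h_4): leading monomials are coprime, so the S-polynomial reduces to 0 (Buchberger's first criterion).
Every S-polynomial of the final basis reduces to 0, so we have a Gröbner basis.
Inter-reduce: drop elements whose leading term is divisible by another's, tail-reduce, and make monic.
Reduced Gröbner basis: {u + 1/50v² + 48/25v + 41/10, v³ + 96v² + 405v - 250}.

Elimination: the polynomial v³ + 96v² + 405v - 250 lies in the elimination ideal for v, so v ∈ {-5, -91/2 + sqrt(8481)/2, -sqrt(8481)/2 - 91/2}. For each such v, the remaining basis elements (now univariate) give the rest of the solution.
  v = -5: the earlier basis element becomes u - 5 = 0, giving u = 5 — point (5, -5).
  v = -91/2 + sqrt(8481)/2: the earlier basis element becomes u + 11/20 + sqrt(8481)/20 = 0, giving u = -sqrt(8481)/20 - 11/20 — point (-sqrt(8481)/20 - 11/20, -91/2 + sqrt(8481)/2).
  v = -sqrt(8481)/2 - 91/2: the earlier basis element becomes u - sqrt(8481)/20 + 11/20 = 0, giving u = -11/20 + sqrt(8481)/20 — point (-11/20 + sqrt(8481)/20, -sqrt(8481)/2 - 91/2).
Substituting each solution back into the original system confirms all equations vanish.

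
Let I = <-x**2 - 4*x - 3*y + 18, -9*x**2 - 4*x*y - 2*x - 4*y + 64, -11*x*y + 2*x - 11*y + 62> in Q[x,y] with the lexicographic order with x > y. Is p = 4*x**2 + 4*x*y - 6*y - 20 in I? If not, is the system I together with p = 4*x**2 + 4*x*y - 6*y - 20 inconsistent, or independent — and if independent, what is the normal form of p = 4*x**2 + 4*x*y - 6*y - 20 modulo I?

First compute the reduced Gröbner basis of I by Buchberger's algorithm.
f_1 = -x**2 - 4*x - 3*y + 18, LT = x**2.
f_2 = -9*x**2 - 4*x*y - 2*x - 4*y + 64, LT = x**2.
f_3 = -11*x*y + 2*x - 11*y + 62, LT = x*y.

S(f_1,f_2): lcm = x**2. S = -4/9*x*y + 34/9*x + 23/9*y - 98/9.
  leading term x*y: subtract (4/99)·f_3 from -4/9*x*y + 34/9*x + 23/9*y - 98/9 → 122/33*x + 3*y - 442/33
  leading term x: no divisor's leading term divides it; move 122/33*x to the remainder.
  leading term y: no divisor's leading term divides it; move 3*y to the remainder.
  leading term 1: no divisor's leading term divides it; move -442/33 to the remainder.
  remainder 122/33*x + 3*y - 442/33 ≠ 0; add h_4 = 122/33*x + 3*y - 442/33 to the basis.

S(f_1,f_3): lcm = x**2*y. S = 2/11*x**2 + 3*x*y + 62/11*x + 3*y**2 - 18*y.
  leading term x**2: subtract (-2/11)·f_1 from 2/11*x**2 + 3*x*y + 62/11*x + 3*y**2 - 18*y → 3*x*y + 54/11*x + 3*y**2 - 204/11*y + 36/11
  leading term x*y: subtract (-3/11)·f_3 from 3*x*y + 54/11*x + 3*y**2 - 204/11*y + 36/11 → 60/11*x + 3*y**2 - 237/11*y + 222/11
  leading term x: subtract (90/61)·h_4 from 60/11*x + 3*y**2 - 237/11*y + 222/11 → 3*y**2 - 17427/671*y + 26802/671
  leading term y**2: no divisor's leading term divides it; move 3*y**2 to the remainder.
  leading term y: no divisor's leading term divides it; move -17427/671*y to the remainder.
  leading term 1: no divisor's leading term divides it; move 26802/671 to the remainder.
  remainder 3*y**2 - 17427/671*y + 26802/671 ≠ 0; add h_5 = 3*y**2 - 17427/671*y + 26802/671 to the basis.

S(f_2,f_3): lcm = x**2*y. S = 2/11*x**2 + 4/9*x*y**2 - 7/9*x*y + 62/11*x + 4/9*y**2 - 64/9*y.
  leading term x**2: subtract (-2/11)·f_1 from 2/11*x**2 + 4/9*x*y**2 - 7/9*x*y + 62/11*x + 4/9*y**2 - 64/9*y → 4/9*x*y**2 - 7/9*x*y + 54/11*x + 4/9*y**2 - 758/99*y + 36/11
  leading term x*y**2: subtract (-4/99*y)·f_3 from 4/9*x*y**2 - 7/9*x*y + 54/11*x + 4/9*y**2 - 758/99*y + 36/11 → -23/33*x*y + 54/11*x - 170/33*y + 36/11
  leading term x*y: subtract (23/363)·f_3 from -23/33*x*y + 54/11*x - 170/33*y + 36/11 → 1736/363*x - 49/11*y - 238/363
  leading term x: subtract (868/671)·h_4 from 1736/363*x - 49/11*y - 238/363 → -5593/671*y + 11186/671
  leading term y: no divisor's leading term divides it; move -5593/671*y to the remainder.
  leading term 1: no divisor's leading term divides it; move 11186/671 to the remainder.
  remainder -5593/671*y + 11186/671 ≠ 0; add h_6 = -5593/671*y + 11186/671 to the basis.

The other S-polynomials (S(f_1,h_4), S(f_2,h_4), S(f_3,h_4), S(f_1,h_5), S(f_2,h_5), S(f_3,h_5), S(h_4,h_5), S(f_1,h_6), S(f_2,h_6), S(f_3,h_6), S(h_4,h_6), S(h_5,h_6)) all reduce to 0 modulo the current basis, so we have a Gröbner basis.
Inter-reduce: drop elements whose leading term is divisible by another's, tail-reduce, and make monic.
Reduced Gröbner basis: {x - 2, y - 2}.
Label its elements g_1 = x - 2, g_2 = y - 2.

Reduce p = 4*x**2 + 4*x*y - 6*y - 20 modulo G:
  leading term x**2: subtract (4*x)·g_1 from 4*x**2 + 4*x*y - 6*y - 20 → 4*x*y + 8*x - 6*y - 20
  leading term x*y: subtract (4*y)·g_1 from 4*x*y + 8*x - 6*y - 20 → 8*x + 2*y - 20
  leading term x: subtract (8)·g_1 from 8*x + 2*y - 20 → 2*y - 4
  leading term y: subtract (2)·g_2 from 2*y - 4 → 0
  normal form = 0.
Since the normal form is 0, p ∈ I.

4*x**2 + 4*x*y - 6*y - 20 lies in I (it reduces to 0).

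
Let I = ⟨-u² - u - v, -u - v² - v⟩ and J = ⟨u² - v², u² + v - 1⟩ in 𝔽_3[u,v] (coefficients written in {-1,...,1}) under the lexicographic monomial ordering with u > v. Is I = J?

Two ideals are equal iff their reduced Gröbner bases coincide (the reduced basis is unique for a fixed ordering).
Buchberger on the first generating set:
f_1 = -u² - u - v, LT = u².
f_2 = -u - v² - v, LT = u.

S(f_1,f_2): lcm = u². S = -uv² - uv + u + v.
  leading term uv²: subtract (v²)·f_2 from -uv² - uv + u + v → -uv + u + v⁴ + v³ + v
  leading term uv: subtract (v)·f_2 from -uv + u + v⁴ + v³ + v → u + v⁴ - v³ + v² + v
  leading term u: subtract (-1)·f_2 from u + v⁴ - v³ + v² + v → v⁴ - v³
  leading term v⁴: no divisor's leading term divides it; move v⁴ to the remainder.
  leading term v³: no divisor's leading term divides it; move -v³ to the remainder.
  remainder v⁴ - v³ ≠ 0; add g_3 = v⁴ - v³ to the basis.

The other S-polynomials (S(f_1,g_3), S(f_2,g_3)) all reduce to 0 modulo the current basis, so we have a Gröbner basis.
Inter-reduce: drop elements whose leading term is divisible by another's, tail-reduce, and make monic.
Reduced Gröbner basis: {u + v² + v, v⁴ - v³}.

Buchberger on the second generating set:
h_1 = u² - v², LT = u².
h_2 = u² + v - 1, LT = u².

S(h_1,h_2): lcm = u². S = -v² - v + 1.
  leading term v²: no divisor's leading term divides it; move -v² to the remainder.
  leading term v: no divisor's leading term divides it; move -v to the remainder.
  leading term 1: no divisor's leading term divides it; move 1 to the remainder.
  remainder -v² - v + 1 ≠ 0; add k_3 = -v² - v + 1 to the basis.

The other S-polynomials (S(h_1,k_3), S(h_2,k_3)) all reduce to 0 modulo the current basis, so we have a Gröbner basis.
Inter-reduce: drop elements whose leading term is divisible by another's, tail-reduce, and make monic.
Reduced Gröbner basis: {u² + v - 1, v² + v - 1}.

The bases are distinct; the ideals are different.

No, the ideals differ.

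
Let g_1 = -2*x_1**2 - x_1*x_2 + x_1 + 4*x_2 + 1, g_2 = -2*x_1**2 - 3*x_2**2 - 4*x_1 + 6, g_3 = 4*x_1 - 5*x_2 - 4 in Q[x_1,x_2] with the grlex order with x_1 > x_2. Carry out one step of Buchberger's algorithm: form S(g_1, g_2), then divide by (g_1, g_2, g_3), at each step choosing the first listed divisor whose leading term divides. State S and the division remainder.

lcm(LM(g_1), LM(g_2)) = x_1**2.
S = (lcm/LT(g_1))·g_1 − (lcm/LT(g_2))·g_2 = 1/2*x_1*x_2 - 3/2*x_2**2 - 5/2*x_1 - 2*x_2 + 5/2.
Reduce S modulo (g_1, g_2, g_3) in that order:
  leading term x_1*x_2: subtract (1/8*x_2)·g_3 from 1/2*x_1*x_2 - 3/2*x_2**2 - 5/2*x_1 - 2*x_2 + 5/2 → -7/8*x_2**2 - 5/2*x_1 - 3/2*x_2 + 5/2
  leading term x_2**2: no divisor's leading term divides it; move -7/8*x_2**2 to the remainder.
  leading term x_1: subtract (-5/8)·g_3 from -5/2*x_1 - 3/2*x_2 + 5/2 → -37/8*x_2
  leading term x_2: no divisor's leading term divides it; move -37/8*x_2 to the remainder.
The remainder -7/8*x_2**2 - 37/8*x_2 is nonzero, so it would be added as the next basis element.

S(g_1, g_2) = 1/2*x_1*x_2 - 3/2*x_2**2 - 5/2*x_1 - 2*x_2 + 5/2; remainder on division = -7/8*x_2**2 - 37/8*x_2.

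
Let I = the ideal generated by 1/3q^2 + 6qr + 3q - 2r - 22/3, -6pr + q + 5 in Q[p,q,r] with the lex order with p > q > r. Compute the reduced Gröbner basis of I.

G = {pr - 1/6q - 5/6, q^2 + 18qr + 9q - 6r - 22}

Buchberger's algorithm terminates because the ascending chain of leading-term ideals stabilizes.

f_1 = 1/3q^2 + 6qr + 3q - 2r - 22/3, LT = q^2.
f_2 = -6pr + q + 5, LT = pr.

S(f_1,f_2): leading monomials are coprime, so the S-polynomial reduces to 0 (Buchberger's first criterion).
Every S-polynomial of the final basis reduces to 0, so we have a Gröbner basis.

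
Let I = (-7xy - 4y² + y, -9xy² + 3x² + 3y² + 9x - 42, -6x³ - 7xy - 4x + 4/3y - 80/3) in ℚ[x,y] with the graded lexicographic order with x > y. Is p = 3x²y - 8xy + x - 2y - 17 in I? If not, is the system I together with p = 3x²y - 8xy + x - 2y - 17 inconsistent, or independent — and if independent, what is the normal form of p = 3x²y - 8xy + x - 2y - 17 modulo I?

First compute the reduced Gröbner basis of I by Buchberger's algorithm.
f_1 = -7xy - 4y² + y, LT = xy.
f_2 = -9xy² + 3x² + 3y² + 9x - 42, LT = xy².
f_3 = -6x³ - 7xy - 4x + 4/3y - 80/3, LT = x³.

S(f_1,f_2): lcm = xy². S = 4/7y³ + ⅓x² + 4/21y² + x - 14/3.
  reduce S modulo (f_1, f_2, f_3):
  remainder 4/7y³ + ⅓x² + 4/21y² + x - 14/3 ≠ 0; add h_4 = 4/7y³ + ⅓x² + 4/21y² + x - 14/3 to the basis.

S(f_1,f_3): lcm = x³y. S = 4/7x²y² - 1/7x²y - 7/6xy² - ⅔xy + 2/9y² - 40/9y.
  reduce S modulo (f_1, f_2, f_3, h_4):
  remainder -515/2058x² + 23029/43218y² - 515/686x - 66289/21609y + 515/147 ≠ 0; add h_5 = -515/2058x² + 23029/43218y² - 515/686x - 66289/21609y + 515/147 to the basis.

S(f_2,f_3): lcm = x³y². S = -⅓x⁴ - ⅓x²y² - 7/6xy³ - x³ - ⅔xy² + 2/9y³ + 14/3x² - 40/9y².
  reduce S modulo (f_1, f_2, f_3, h_4, h_5):
  remainder 12319493/2336040y² - 338/27x - 62198273/1168020y + 656/9 ≠ 0; add h_6 = 12319493/2336040y² - 338/27x - 62198273/1168020y + 656/9 to the basis.

S(f_1,h_4): lcm = xy³. S = 4/7y⁴ - 7/12x³ - ⅓xy² - 1/7y³ - 7/4x² + 49/6x.
  reduce S modulo (f_1, f_2, f_3, h_4, h_5, h_6):
  remainder 2816558549/443501748x - 20153820491/2661010488y + 14301748069/665252622 ≠ 0; add h_7 = 2816558549/443501748x - 20153820491/2661010488y + 14301748069/665252622 to the basis.

S(f_1,h_5): lcm = x²y. S = 4/7xy² + 23029/10815y³ - 22/7xy - 132578/10815y² + 14y.
  reduce S modulo (f_1, f_2, f_3, h_4, h_5, h_6, h_7):
  remainder -161681184808108/1118978474967y + 323362369616216/1118978474967 ≠ 0; add h_8 = -161681184808108/1118978474967y + 323362369616216/1118978474967 to the basis.

The other S-polynomials (S(f_2,h_4), S(f_3,h_4), S(f_2,h_5), S(f_3,h_5), S(h_4,h_5), S(f_1,h_6), S(f_2,h_6), S(f_3,h_6), S(h_4,h_6), S(h_5,h_6), S(f_1,h_7), S(f_2,h_7), S(f_3,h_7), S(h_4,h_7), S(h_5,h_7), S(h_6,h_7), S(f_1,h_8), S(f_2,h_8), S(f_3,h_8), S(h_4,h_8), S(h_5,h_8), S(h_6,h_8), S(h_7,h_8)) all reduce to 0 modulo the current basis, so we have a Gröbner basis.
Inter-reduce: drop elements whose leading term is divisible by another's, tail-reduce, and make monic.
Reduced Gröbner basis: {x + 1, y - 2}.
Label its elements g_1 = x + 1, g_2 = y - 2.

Reduce p = 3x²y - 8xy + x - 2y - 17 modulo G:
  leading term x²y: subtract (3xy)·g_1 from 3x²y - 8xy + x - 2y - 17 → -11xy + x - 2y - 17
  leading term xy: subtract (-11y)·g_1 from -11xy + x - 2y - 17 → x + 9y - 17
  leading term x: subtract (1)·g_1 from x + 9y - 17 → 9y - 18
  leading term y: subtract (9)·g_2 from 9y - 18 → 0
  normal form = 0.
Since the normal form is 0, p ∈ I.

3x²y - 8xy + x - 2y - 17 lies in I (it reduces to 0).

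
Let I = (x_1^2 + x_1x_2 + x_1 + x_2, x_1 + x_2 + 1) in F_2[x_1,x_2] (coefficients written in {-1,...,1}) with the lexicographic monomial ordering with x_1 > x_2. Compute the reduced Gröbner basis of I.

G = {x_1 + 1, x_2}

f_1 = x_1^2 + x_1x_2 + x_1 + x_2, LT = x_1^2.
f_2 = x_1 + x_2 + 1, LT = x_1.

S(f_1,f_2): lcm = x_1^2. S = x_2.
  leading term x_2: no divisor's leading term divides it; move x_2 to the remainder.
  remainder x_2 ≠ 0; add g_3 = x_2 to the basis.

S(f_1,g_3): leading monomials are coprime, so the S-polynomial reduces to 0 (Buchberger's first criterion).
S(f_2,g_3): leading monomials are coprime, so the S-polynomial reduces to 0 (Buchberger's first criterion).
Every S-polynomial of the final basis reduces to 0, so we have a Gröbner basis.
Inter-reduce: drop elements whose leading term is divisible by another's, tail-reduce, and make monic.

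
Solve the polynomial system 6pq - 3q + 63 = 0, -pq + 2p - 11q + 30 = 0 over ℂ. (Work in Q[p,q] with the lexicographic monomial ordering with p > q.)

{(-67/4, 14/23), (-3, 3)}

Compute a lex Gröbner basis by Buchberger's algorithm.
f_1 = 6pq - 3q + 63, LT = pq.
f_2 = -pq + 2p - 11q + 30, LT = pq.

S(f_1,f_2): lcm = pq. S = 2p - 23/2q + 81/2.
  leading term p: no divisor's leading term divides it; move 2p to the remainder.
  leading term q: no divisor's leading term divides it; move -23/2q to the remainder.
  leading term 1: no divisor's leading term divides it; move 81/2 to the remainder.
  remainder 2p - 23/2q + 81/2 ≠ 0; add h_3 = 2p - 23/2q + 81/2 to the basis.

S(f_1,h_3): lcm = pq. S = 23/4q^2 - 83/4q + 21/2.
  leading term q^2: no divisor's leading term divides it; move 23/4q^2 to the remainder.
  leading term q: no divisor's leading term divides it; move -83/4q to the remainder.
  leading term 1: no divisor's leading term divides it; move 21/2 to the remainder.
  remainder 23/4q^2 - 83/4q + 21/2 ≠ 0; add h_4 = 23/4q^2 - 83/4q + 21/2 to the basis.

S(f_2,h_3): lcm = pq. S = -2p + 23/4q^2 - 37/4q - 30.
  leading term p: subtract (-1)·h_3 from -2p + 23/4q^2 - 37/4q - 30 → 23/4q^2 - 83/4q + 21/2
  leading term q^2: subtract (1)·h_4 from 23/4q^2 - 83/4q + 21/2 → 0
  remainder 0.

S(f_1,h_4): lcm = pq^2. S = 83/23pq - 42/23p - 1/2q^2 + 21/2q.
  leading term pq: subtract (83/138)·f_1 from 83/23pq - 42/23p - 1/2q^2 + 21/2q → -42/23p - 1/2q^2 + 283/23q - 1743/46
  leading term p: subtract (-21/23)·h_3 from -42/23p - 1/2q^2 + 283/23q - 1743/46 → -1/2q^2 + 83/46q - 21/23
  leading term q^2: subtract (-2/23)·h_4 from -1/2q^2 + 83/46q - 21/23 → 0
  remainder 0.

S(f_2,h_4): lcm = pq^2. S = 37/23pq - 42/23p + 11q^2 - 30q.
  leading term pq: subtract (37/138)·f_1 from 37/23pq - 42/23p + 11q^2 - 30q → -42/23p + 11q^2 - 1343/46q - 777/46
  leading term p: subtract (-21/23)·h_3 from -42/23p + 11q^2 - 1343/46q - 777/46 → 11q^2 - 913/23q + 462/23
  leading term q^2: subtract (44/23)·h_4 from 11q^2 - 913/23q + 462/23 → 0
  remainder 0.

S(h_3,h_4): leading monomials are coprime, so the S-polynomial reduces to 0 (Buchberger's first criterion).
Every S-polynomial of the final basis reduces to 0, so we have a Gröbner basis.
Inter-reduce: drop elements whose leading term is divisible by another's, tail-reduce, and make monic.
Reduced Gröbner basis: {p - 23/4q + 81/4, q^2 - 83/23q + 42/23}.

A lex Gröbner basis eliminates variables successively. Here q^2 - 83/23q + 42/23 depends only on q, with roots {14/23, 3}; lifting each root through the earlier basis elements recovers the full solutions.
  q = 14/23: the earlier basis element becomes p + 67/4 = 0, giving p = -67/4 — point (-67/4, 14/23).
  q = 3: the earlier basis element becomes p + 3 = 0, giving p = -3 — point (-3, 3).
Each listed point satisfies every original equation (direct substitution).
A lex Gröbner basis triangularizes the system, enabling back-substitution.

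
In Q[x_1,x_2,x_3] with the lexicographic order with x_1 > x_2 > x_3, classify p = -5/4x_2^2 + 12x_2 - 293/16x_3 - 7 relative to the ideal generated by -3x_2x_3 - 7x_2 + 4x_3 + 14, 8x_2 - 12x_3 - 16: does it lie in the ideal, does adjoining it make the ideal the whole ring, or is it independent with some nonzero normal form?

First compute the reduced Gröbner basis of I by Buchberger's algorithm.
f_1 = -3x_2x_3 - 7x_2 + 4x_3 + 14, LT = x_2x_3.
f_2 = 8x_2 - 12x_3 - 16, LT = x_2.

S(f_1,f_2): lcm = x_2x_3. S = 7/3x_2 + 3/2x_3^2 + 2/3x_3 - 14/3.
  leading term x_2: subtract (7/24)·f_2 from 7/3x_2 + 3/2x_3^2 + 2/3x_3 - 14/3 → 3/2x_3^2 + 25/6x_3
  leading term x_3^2: no divisor's leading term divides it; move 3/2x_3^2 to the remainder.
  leading term x_3: no divisor's leading term divides it; move 25/6x_3 to the remainder.
  remainder 3/2x_3^2 + 25/6x_3 ≠ 0; add h_3 = 3/2x_3^2 + 25/6x_3 to the basis.

S(f_1,h_3): lcm = x_2x_3^2. S = -4/9x_2x_3 - 4/3x_3^2 - 14/3x_3.
  leading term x_2x_3: subtract (4/27)·f_1 from -4/9x_2x_3 - 4/3x_3^2 - 14/3x_3 → 28/27x_2 - 4/3x_3^2 - 142/27x_3 - 56/27
  leading term x_2: subtract (7/54)·f_2 from 28/27x_2 - 4/3x_3^2 - 142/27x_3 - 56/27 → -4/3x_3^2 - 100/27x_3
  leading term x_3^2: subtract (-8/9)·h_3 from -4/3x_3^2 - 100/27x_3 → 0
  remainder 0.

S(f_2,h_3): leading monomials are coprime, so the S-polynomial reduces to 0 (Buchberger's first criterion).
Every S-polynomial of the final basis reduces to 0, so we have a Gröbner basis.
Inter-reduce: drop elements whose leading term is divisible by another's, tail-reduce, and make monic.
Reduced Gröbner basis: {x_2 - 3/2x_3 - 2, x_3^2 + 25/9x_3}.
Label its elements g_1 = x_2 - 3/2x_3 - 2, g_2 = x_3^2 + 25/9x_3.

Reduce p = -5/4x_2^2 + 12x_2 - 293/16x_3 - 7 modulo G:
  leading term x_2^2: subtract (-5/4x_2)·g_1 from -5/4x_2^2 + 12x_2 - 293/16x_3 - 7 → -15/8x_2x_3 + 19/2x_2 - 293/16x_3 - 7
  leading term x_2x_3: subtract (-15/8x_3)·g_1 from -15/8x_2x_3 + 19/2x_2 - 293/16x_3 - 7 → 19/2x_2 - 45/16x_3^2 - 353/16x_3 - 7
  leading term x_2: subtract (19/2)·g_1 from 19/2x_2 - 45/16x_3^2 - 353/16x_3 - 7 → -45/16x_3^2 - 125/16x_3 + 12
  leading term x_3^2: subtract (-45/16)·g_2 from -45/16x_3^2 - 125/16x_3 + 12 → 12
  leading term 1: no divisor's leading term divides it; move 12 to the remainder.
  normal form = 12.
The normal form is nonzero, so p ∉ I. Since p minus its normal form lies in I, I + (p) = I + (r) where r = 12; decide whether this ideal is the whole ring.
Here r = 12 is a nonzero constant, hence a unit: 1 ∈ I + (p), the Gröbner basis of I + (p) is {1}, and the enlarged system has no common solution — adjoining p is inconsistent.

The remainder on division by a Gröbner basis is unique — it is the normal form.

Adjoining -5/4x_2^2 + 12x_2 - 293/16x_3 - 7 makes the ideal the whole ring: the system is inconsistent.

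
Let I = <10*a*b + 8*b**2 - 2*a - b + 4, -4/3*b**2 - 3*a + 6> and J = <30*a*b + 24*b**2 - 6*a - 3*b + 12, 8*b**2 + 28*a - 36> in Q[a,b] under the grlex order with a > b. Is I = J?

No, the ideals differ.

Two ideals are equal iff their reduced Gröbner bases coincide (the reduced basis is unique for a fixed ordering).
Buchberger on the first generating set:
f_1 = 10*a*b + 8*b**2 - 2*a - b + 4, LT = a*b.
f_2 = -4/3*b**2 - 3*a + 6, LT = b**2.

S(f_1,f_2): lcm = a*b**2. S = 4/5*b**3 - 9/4*a**2 - 1/5*a*b - 1/10*b**2 + 9/2*a + 2/5*b.
  reduce S modulo (f_1, f_2):
  remainder -9/4*a**2 + 29/40*a + 19/5*b + 151/20 ≠ 0; add g_3 = -9/4*a**2 + 29/40*a + 19/5*b + 151/20 to the basis.

The other S-polynomials (S(f_1,g_3), S(f_2,g_3)) all reduce to 0 modulo the current basis, so we have a Gröbner basis.
Inter-reduce: drop elements whose leading term is divisible by another's, tail-reduce, and make monic.
Reduced Gröbner basis: {a**2 - 29/90*a - 76/45*b - 151/45, a*b - 2*a - 1/10*b + 4, b**2 + 9/4*a - 9/2}.

Buchberger on the second generating set:
h_1 = 30*a*b + 24*b**2 - 6*a - 3*b + 12, LT = a*b.
h_2 = 8*b**2 + 28*a - 36, LT = b**2.

S(h_1,h_2): lcm = a*b**2. S = 4/5*b**3 - 7/2*a**2 - 1/5*a*b - 1/10*b**2 + 9/2*a + 2/5*b.
  reduce S modulo (h_1, h_2):
  remainder -7/2*a**2 - 83/20*a + 37/10*b + 231/20 ≠ 0; add k_3 = -7/2*a**2 - 83/20*a + 37/10*b + 231/20 to the basis.

The other S-polynomials (S(h_1,k_3), S(h_2,k_3)) all reduce to 0 modulo the current basis, so we have a Gröbner basis.
Inter-reduce: drop elements whose leading term is divisible by another's, tail-reduce, and make monic.
Reduced Gröbner basis: {a**2 + 83/70*a - 37/35*b - 33/10, a*b - 3*a - 1/10*b + 4, b**2 + 7/2*a - 9/2}.

These differ, so the ideals are not equal.
The choice of monomial ordering does not affect the verdict — as long as both bases are computed under the same ordering, their equality decides ideal equality.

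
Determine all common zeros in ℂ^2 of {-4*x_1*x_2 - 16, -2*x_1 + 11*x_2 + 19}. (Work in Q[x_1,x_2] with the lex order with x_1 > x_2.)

Compute a lex Gröbner basis by Buchberger's algorithm.
f_1 = -4*x_1*x_2 - 16, LT = x_1*x_2.
f_2 = -2*x_1 + 11*x_2 + 19, LT = x_1.

S(f_1,f_2): lcm = x_1*x_2. S = 11/2*x_2**2 + 19/2*x_2 + 4.
  leading term x_2**2: no divisor's leading term divides it; move 11/2*x_2**2 to the remainder.
  leading term x_2: no divisor's leading term divides it; move 19/2*x_2 to the remainder.
  leading term 1: no divisor's leading term divides it; move 4 to the remainder.
  remainder 11/2*x_2**2 + 19/2*x_2 + 4 ≠ 0; add h_3 = 11/2*x_2**2 + 19/2*x_2 + 4 to the basis.

S(f_1,h_3): lcm = x_1*x_2**2. S = -19/11*x_1*x_2 - 8/11*x_1 + 4*x_2.
  leading term x_1*x_2: subtract (19/44)·f_1 from -19/11*x_1*x_2 - 8/11*x_1 + 4*x_2 → -8/11*x_1 + 4*x_2 + 76/11
  leading term x_1: subtract (4/11)·f_2 from -8/11*x_1 + 4*x_2 + 76/11 → 0
  remainder 0.

S(f_2,h_3): leading monomials are coprime, so the S-polynomial reduces to 0 (Buchberger's first criterion).
Every S-polynomial of the final basis reduces to 0, so we have a Gröbner basis.
Inter-reduce: drop elements whose leading term is divisible by another's, tail-reduce, and make monic.
Reduced Gröbner basis: {x_1 - 11/2*x_2 - 19/2, x_2**2 + 19/11*x_2 + 8/11}.

A lex Gröbner basis eliminates variables successively. Here x_2**2 + 19/11*x_2 + 8/11 depends only on x_2, with roots {-1, -8/11}; lifting each root through the earlier basis elements recovers the full solutions.
  x_2 = -1: the earlier basis element becomes x_1 - 4 = 0, giving x_1 = 4 — point (4, -1).
  x_2 = -8/11: the earlier basis element becomes x_1 - 11/2 = 0, giving x_1 = 11/2 — point (11/2, -8/11).
Each listed point satisfies every original equation (direct substitution).

{(4, -1), (11/2, -8/11)}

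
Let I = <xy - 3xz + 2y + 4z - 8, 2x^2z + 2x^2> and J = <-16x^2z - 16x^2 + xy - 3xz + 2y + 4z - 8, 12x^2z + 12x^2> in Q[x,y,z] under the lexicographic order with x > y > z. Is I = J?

Yes, the ideals are equal.

Since reduced Gröbner bases are canonical representatives of ideals under a given ordering, it suffices to compute and compare them.
Buchberger on the first generating set:
f_1 = xy - 3xz + 2y + 4z - 8, LT = xy.
f_2 = 2x^2z + 2x^2, LT = x^2z.

S(f_1,f_2): lcm = x^2yz. S = -x^2y - 3x^2z^2 + 2xyz + 4xz^2 - 8xz.
  reduce S modulo (f_1, f_2):
  remainder 10xz^2 + 2xz - 8x - 4yz - 4y - 8z^2 + 8z + 16 ≠ 0; add g_3 = 10xz^2 + 2xz - 8x - 4yz - 4y - 8z^2 + 8z + 16 to the basis.

S(f_1,g_3): lcm = xyz^2. S = -1/5xyz + 4/5xy - 3xz^3 + 2/5y^2z + 2/5y^2 + 14/5yz^2 - 4/5yz - 8/5y + 4z^3 - 8z^2.
  reduce S modulo (f_1, f_2, g_3):
  remainder 2/5y^2z + 2/5y^2 + 8/5yz^2 - 8/5yz - 16/5y + 8/5z^3 - 24/5z^2 + 32/5 ≠ 0; add g_4 = 2/5y^2z + 2/5y^2 + 8/5yz^2 - 8/5yz - 16/5y + 8/5z^3 - 24/5z^2 + 32/5 to the basis.

The other S-polynomials (S(f_2,g_3), S(f_1,g_4), S(f_2,g_4), S(g_3,g_4)) all reduce to 0 modulo the current basis, so we have a Gröbner basis.
Inter-reduce: drop elements whose leading term is divisible by another's, tail-reduce, and make monic.
Reduced Gröbner basis: {x^2z + x^2, xy - 3xz + 2y + 4z - 8, xz^2 + 1/5xz - 4/5x - 2/5yz - 2/5y - 4/5z^2 + 4/5z + 8/5, y^2z + y^2 + 4yz^2 - 4yz - 8y + 4z^3 - 12z^2 + 16}.

Buchberger on the second generating set:
h_1 = -16x^2z - 16x^2 + xy - 3xz + 2y + 4z - 8, LT = x^2z.
h_2 = 12x^2z + 12x^2, LT = x^2z.

S(h_1,h_2): lcm = x^2z. S = -1/16xy + 3/16xz - 1/8y - 1/4z + 1/2.
  reduce S modulo (h_1, h_2):
  remainder -1/16xy + 3/16xz - 1/8y - 1/4z + 1/2 ≠ 0; add k_3 = -1/16xy + 3/16xz - 1/8y - 1/4z + 1/2 to the basis.

S(h_1,k_3): lcm = x^2yz. S = x^2y + 3x^2z^2 - 1/16xy^2 - 29/16xyz - 4xz^2 + 8xz - 1/8y^2 - 1/4yz + 1/2y.
  reduce S modulo (h_1, h_2, k_3):
  remainder -10xz^2 - 2xz + 8x + 4yz + 4y + 8z^2 - 8z - 16 ≠ 0; add k_4 = -10xz^2 - 2xz + 8x + 4yz + 4y + 8z^2 - 8z - 16 to the basis.

S(k_3,k_4): lcm = xyz^2. S = -1/5xyz + 4/5xy - 3xz^3 + 2/5y^2z + 2/5y^2 + 14/5yz^2 - 4/5yz - 8/5y + 4z^3 - 8z^2.
  reduce S modulo (h_1, h_2, k_3, k_4):
  remainder 2/5y^2z + 2/5y^2 + 8/5yz^2 - 8/5yz - 16/5y + 8/5z^3 - 24/5z^2 + 32/5 ≠ 0; add k_5 = 2/5y^2z + 2/5y^2 + 8/5yz^2 - 8/5yz - 16/5y + 8/5z^3 - 24/5z^2 + 32/5 to the basis.

The other S-polynomials (S(h_2,k_3), S(h_1,k_4), S(h_2,k_4), S(h_1,k_5), S(h_2,k_5), S(k_3,k_5), S(k_4,k_5)) all reduce to 0 modulo the current basis, so we have a Gröbner basis.
Inter-reduce: drop elements whose leading term is divisible by another's, tail-reduce, and make monic.
Reduced Gröbner basis: {x^2z + x^2, xy - 3xz + 2y + 4z - 8, xz^2 + 1/5xz - 4/5x - 2/5yz - 2/5y - 4/5z^2 + 4/5z + 8/5, y^2z + y^2 + 4yz^2 - 4yz - 8y + 4z^3 - 12z^2 + 16}.

These coincide, so the ideals are equal.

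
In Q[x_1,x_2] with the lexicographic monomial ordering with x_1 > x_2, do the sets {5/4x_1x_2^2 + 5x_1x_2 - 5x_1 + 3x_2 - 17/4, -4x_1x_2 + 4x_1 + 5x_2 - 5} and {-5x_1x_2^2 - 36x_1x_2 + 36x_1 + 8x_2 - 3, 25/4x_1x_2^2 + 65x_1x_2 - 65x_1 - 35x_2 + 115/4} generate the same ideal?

Two ideals are equal iff their reduced Gröbner bases coincide (the reduced basis is unique for a fixed ordering).
Buchberger on the first generating set:
f_1 = 5/4x_1x_2^2 + 5x_1x_2 - 5x_1 + 3x_2 - 17/4, LT = x_1x_2^2.
f_2 = -4x_1x_2 + 4x_1 + 5x_2 - 5, LT = x_1x_2.

S(f_1,f_2): lcm = x_1x_2^2. S = 5x_1x_2 - 4x_1 + 5/4x_2^2 + 23/20x_2 - 17/5.
  reduce S modulo (f_1, f_2):
  remainder x_1 + 5/4x_2^2 + 37/5x_2 - 193/20 ≠ 0; add g_3 = x_1 + 5/4x_2^2 + 37/5x_2 - 193/20 to the basis.

S(f_1,g_3): lcm = x_1x_2^2. S = 4x_1x_2 - 4x_1 - 5/4x_2^4 - 37/5x_2^3 + 193/20x_2^2 + 12/5x_2 - 17/5.
  reduce S modulo (f_1, f_2, g_3):
  remainder -5/4x_2^4 - 37/5x_2^3 + 193/20x_2^2 + 37/5x_2 - 42/5 ≠ 0; add g_4 = -5/4x_2^4 - 37/5x_2^3 + 193/20x_2^2 + 37/5x_2 - 42/5 to the basis.

S(f_2,g_3): lcm = x_1x_2. S = -x_1 - 5/4x_2^3 - 37/5x_2^2 + 42/5x_2 + 5/4.
  reduce S modulo (f_1, f_2, g_3, g_4):
  remainder -5/4x_2^3 - 123/20x_2^2 + 79/5x_2 - 42/5 ≠ 0; add g_5 = -5/4x_2^3 - 123/20x_2^2 + 79/5x_2 - 42/5 to the basis.

The other S-polynomials (S(f_1,g_4), S(f_2,g_4), S(g_3,g_4), S(f_1,g_5), S(f_2,g_5), S(g_3,g_5), S(g_4,g_5)) all reduce to 0 modulo the current basis, so we have a Gröbner basis.
Inter-reduce: drop elements whose leading term is divisible by another's, tail-reduce, and make monic.
Reduced Gröbner basis: {x_1 + 5/4x_2^2 + 37/5x_2 - 193/20, x_2^3 + 123/25x_2^2 - 316/25x_2 + 168/25}.

Buchberger on the second generating set:
h_1 = -5x_1x_2^2 - 36x_1x_2 + 36x_1 + 8x_2 - 3, LT = x_1x_2^2.
h_2 = 25/4x_1x_2^2 + 65x_1x_2 - 65x_1 - 35x_2 + 115/4, LT = x_1x_2^2.

S(h_1,h_2): lcm = x_1x_2^2. S = -16/5x_1x_2 + 16/5x_1 + 4x_2 - 4.
  reduce S modulo (h_1, h_2):
  remainder -16/5x_1x_2 + 16/5x_1 + 4x_2 - 4 ≠ 0; add k_3 = -16/5x_1x_2 + 16/5x_1 + 4x_2 - 4 to the basis.

S(h_1,k_3): lcm = x_1x_2^2. S = 41/5x_1x_2 - 36/5x_1 + 5/4x_2^2 - 57/20x_2 + 3/5.
  reduce S modulo (h_1, h_2, k_3):
  remainder x_1 + 5/4x_2^2 + 37/5x_2 - 193/20 ≠ 0; add k_4 = x_1 + 5/4x_2^2 + 37/5x_2 - 193/20 to the basis.

S(h_1,k_4): lcm = x_1x_2^2. S = 36/5x_1x_2 - 36/5x_1 - 5/4x_2^4 - 37/5x_2^3 + 193/20x_2^2 - 8/5x_2 + 3/5.
  reduce S modulo (h_1, h_2, k_3, k_4):
  remainder -5/4x_2^4 - 37/5x_2^3 + 193/20x_2^2 + 37/5x_2 - 42/5 ≠ 0; add k_5 = -5/4x_2^4 - 37/5x_2^3 + 193/20x_2^2 + 37/5x_2 - 42/5 to the basis.

S(k_3,k_4): lcm = x_1x_2. S = -x_1 - 5/4x_2^3 - 37/5x_2^2 + 42/5x_2 + 5/4.
  reduce S modulo (h_1, h_2, k_3, k_4, k_5):
  remainder -5/4x_2^3 - 123/20x_2^2 + 79/5x_2 - 42/5 ≠ 0; add k_6 = -5/4x_2^3 - 123/20x_2^2 + 79/5x_2 - 42/5 to the basis.

The other S-polynomials (S(h_2,k_3), S(h_2,k_4), S(h_1,k_5), S(h_2,k_5), S(k_3,k_5), S(k_4,k_5), S(h_1,k_6), S(h_2,k_6), S(k_3,k_6), S(k_4,k_6), S(k_5,k_6)) all reduce to 0 modulo the current basis, so we have a Gröbner basis.
Inter-reduce: drop elements whose leading term is divisible by another's, tail-reduce, and make monic.
Reduced Gröbner basis: {x_1 + 5/4x_2^2 + 37/5x_2 - 193/20, x_2^3 + 123/25x_2^2 - 316/25x_2 + 168/25}.

The two bases agree; hence the ideals are identical.

Yes, the ideals are equal.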